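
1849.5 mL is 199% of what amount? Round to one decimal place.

929.4 mL

1849.5 mL ÷ 1.99 ≈ 929.4 mL.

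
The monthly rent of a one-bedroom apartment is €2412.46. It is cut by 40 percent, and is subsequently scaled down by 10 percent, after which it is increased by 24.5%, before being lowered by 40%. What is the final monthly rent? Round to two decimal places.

Apply the 40% decrease: €2412.46 × 0.6 = €1447.476.
10% decrease: €1447.476 × 0.9 = €1302.7284.
Apply the 24.5% increase: €1302.7284 × 1.245 = €1621.896858.
After the 40% decrease: €1621.896858 × 0.6 = €973.1381148 ≈ €973.14.

€973.14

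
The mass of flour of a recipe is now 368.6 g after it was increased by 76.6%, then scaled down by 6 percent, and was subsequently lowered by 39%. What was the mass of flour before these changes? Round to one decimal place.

The overall multiplier applied was 1.766 × 0.94 × 0.61 = 1.0126244.
So the original mass of flour was 368.6 ÷ 1.0126244 ≈ 364.0 g.

364.0 g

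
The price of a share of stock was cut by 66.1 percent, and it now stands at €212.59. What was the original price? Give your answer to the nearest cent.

The overall multiplier applied was 0.339.
So the original price was €212.59 ÷ 0.339 ≈ €627.11.

€627.11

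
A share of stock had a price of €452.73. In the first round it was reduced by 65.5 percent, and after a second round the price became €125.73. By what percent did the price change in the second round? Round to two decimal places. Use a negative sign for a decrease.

After the first round: €452.73 × 0.345 = €156.19185.
Second-round multiplier: €125.73 ÷ €156.19185 ≈ 0.804972.
That is a change of -19.50%.

-19.50%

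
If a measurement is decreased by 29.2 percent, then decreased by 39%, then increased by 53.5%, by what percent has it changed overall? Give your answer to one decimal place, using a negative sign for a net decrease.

A 29.2% decrease multiplies by 0.708.
Then a 39% decrease: 0.708 × 0.61 = 0.43188.
Then a 53.5% increase: 0.43188 × 1.535 = 0.6629358.
Overall factor 0.6629358, i.e. -33.7%.

-33.7%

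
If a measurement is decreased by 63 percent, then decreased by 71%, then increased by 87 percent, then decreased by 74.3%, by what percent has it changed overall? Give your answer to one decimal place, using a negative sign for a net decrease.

A 63% decrease multiplies by 0.37.
Then a 71% decrease: 0.37 × 0.29 = 0.1073.
Then an 87% increase: 0.1073 × 1.87 = 0.200651.
Then a 74.3% decrease: 0.200651 × 0.257 = 0.051567307.
Overall factor 0.051567307, i.e. -94.8%.

-94.8%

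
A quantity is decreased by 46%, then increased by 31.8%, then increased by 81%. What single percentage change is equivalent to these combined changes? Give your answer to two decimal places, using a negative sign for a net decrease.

The combined multiplier is 0.54 × 1.318 × 1.81 = 1.2882132.
That corresponds to an increase of 28.82%.

28.82%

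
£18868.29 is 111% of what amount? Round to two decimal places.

£18868.29 ÷ 1.11 ≈ £16998.46.

£16998.46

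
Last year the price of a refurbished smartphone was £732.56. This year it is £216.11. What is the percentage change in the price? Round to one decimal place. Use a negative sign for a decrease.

Change: £216.11 − £732.56 = -£516.45.
Relative to the original: -£516.45 ÷ £732.56 ≈ -70.5%.

-70.5%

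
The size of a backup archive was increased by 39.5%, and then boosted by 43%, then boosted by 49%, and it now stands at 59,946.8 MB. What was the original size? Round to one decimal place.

20,168.3 MB

Undoing the 49% increase: 59,946.8 ÷ 1.49 ≈ 40232.751678.
Undoing the 43% increase: 40232.751678 ÷ 1.43 ≈ 28134.791383.
Undoing the 39.5% increase: 28134.791383 ÷ 1.395 ≈ 20,168.3 MB.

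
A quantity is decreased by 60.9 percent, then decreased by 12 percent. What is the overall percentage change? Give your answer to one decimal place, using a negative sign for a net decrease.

-65.6%

A 60.9% decrease multiplies by 0.391.
Then a 12% decrease: 0.391 × 0.88 = 0.34408.
Overall factor 0.34408, i.e. -65.6%.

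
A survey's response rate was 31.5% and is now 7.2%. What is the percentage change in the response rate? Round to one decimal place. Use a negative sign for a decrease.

The change is 7.2 − 31.5 = -24.3 percentage points.
Relative to the original 31.5%, that is -24.3 ÷ 31.5 ≈ -77.1%.

-77.1%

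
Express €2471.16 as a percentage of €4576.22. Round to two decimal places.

54.00%

€2471.16 ÷ €4576.22 ≈ 54.00%.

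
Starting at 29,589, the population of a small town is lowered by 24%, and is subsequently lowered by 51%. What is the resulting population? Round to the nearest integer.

11,019

24% decrease: 29,589 × 0.76 = 22487.64.
Apply the 51% decrease: 22487.64 × 0.49 = 11018.9436 ≈ 11,019.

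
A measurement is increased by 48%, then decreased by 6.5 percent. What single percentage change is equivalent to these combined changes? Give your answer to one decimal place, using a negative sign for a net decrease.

A 48% increase multiplies by 1.48.
Then a 6.5% decrease: 1.48 × 0.935 = 1.3838.
Overall factor 1.3838, i.e. 38.4%.

38.4%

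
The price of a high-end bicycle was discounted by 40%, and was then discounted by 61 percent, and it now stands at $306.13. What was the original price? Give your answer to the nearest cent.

$1308.25

The overall multiplier applied was 0.6 × 0.39 = 0.234.
So the original price was $306.13 ÷ 0.234 ≈ $1308.25.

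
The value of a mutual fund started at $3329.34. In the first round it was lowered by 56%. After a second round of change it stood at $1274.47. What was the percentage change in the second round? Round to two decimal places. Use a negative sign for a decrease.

After the first round: $3329.34 × 0.44 = $1464.9096.
Second-round multiplier: $1274.47 ÷ $1464.9096 ≈ 0.869999.
That is a change of -13.00%.

-13.00%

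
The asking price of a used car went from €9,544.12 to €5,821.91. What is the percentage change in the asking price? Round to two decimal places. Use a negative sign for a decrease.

Change: €5,821.91 − €9,544.12 = -€3,722.21.
Relative to the original: -€3,722.21 ÷ €9,544.12 ≈ -39.00%.

-39.00%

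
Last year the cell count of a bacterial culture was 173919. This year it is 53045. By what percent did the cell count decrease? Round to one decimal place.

Change: 53045 − 173919 = -120874.
Relative to the original: -120874 ÷ 173919 ≈ -69.5%.
So the cell count decreased by 69.5%.

69.5%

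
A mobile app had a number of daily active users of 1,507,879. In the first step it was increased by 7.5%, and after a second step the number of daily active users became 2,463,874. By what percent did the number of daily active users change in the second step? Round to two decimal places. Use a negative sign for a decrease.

52.00%

After the first step: 1,507,879 × 1.075 = 1620969.925.
Second-step multiplier: 2,463,874 ÷ 1620969.925 ≈ 1.52.
That is a change of 52.00%.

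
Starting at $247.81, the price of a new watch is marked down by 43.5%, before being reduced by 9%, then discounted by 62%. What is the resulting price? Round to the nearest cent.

$48.42

Apply the 43.5% decrease: $247.81 × 0.565 = $140.01265.
Apply the 9% decrease: $140.01265 × 0.91 = $127.4115115.
After the 62% decrease: $127.4115115 × 0.38 = $48.41637437 ≈ $48.42.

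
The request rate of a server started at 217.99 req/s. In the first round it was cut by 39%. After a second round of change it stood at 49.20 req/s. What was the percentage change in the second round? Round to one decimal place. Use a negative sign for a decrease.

After the first round: 217.99 × 0.61 = 132.9739.
Second-round multiplier: 49.20 ÷ 132.9739 ≈ 0.37.
That is a change of -63.0%.

-63.0%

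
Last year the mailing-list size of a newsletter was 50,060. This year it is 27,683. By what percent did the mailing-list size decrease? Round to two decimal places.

Change: 27,683 − 50,060 = -22,377.
Relative to the original: -22,377 ÷ 50,060 ≈ -44.70%.
So the mailing-list size decreased by 44.70%.

44.70%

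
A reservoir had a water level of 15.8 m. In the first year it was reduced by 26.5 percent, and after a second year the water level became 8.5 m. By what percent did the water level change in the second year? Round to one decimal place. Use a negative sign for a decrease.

-26.8%

After the first year: 15.8 × 0.735 = 11.613.
Second-year multiplier: 8.5 ÷ 11.613 ≈ 0.73194.
That is a change of -26.8%.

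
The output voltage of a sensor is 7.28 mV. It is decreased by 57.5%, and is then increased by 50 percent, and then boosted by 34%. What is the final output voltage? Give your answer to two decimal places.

Each change multiplies by a factor: 0.425 × 1.5 × 1.34 = 0.85425.
7.28 × 0.85425 = 6.21894 ≈ 6.22.

6.22 mV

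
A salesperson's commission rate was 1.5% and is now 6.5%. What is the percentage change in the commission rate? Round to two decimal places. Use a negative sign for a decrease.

333.33%

The change is 6.5 − 1.5 = 5.0 percentage points.
Relative to the original 1.5%, that is 5.0 ÷ 1.5 ≈ 333.33%.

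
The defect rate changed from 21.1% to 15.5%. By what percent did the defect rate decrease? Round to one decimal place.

26.5%

The change is 15.5 − 21.1 = -5.6 percentage points.
Relative to the original 21.1%, that is -5.6 ÷ 21.1 ≈ -26.5%.
So the defect rate fell by 26.5%.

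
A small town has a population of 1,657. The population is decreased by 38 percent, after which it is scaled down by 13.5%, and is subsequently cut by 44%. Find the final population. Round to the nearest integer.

498

Each change multiplies by a factor: 0.62 × 0.865 × 0.56 = 0.300328.
1,657 × 0.300328 = 497.643496 ≈ 498.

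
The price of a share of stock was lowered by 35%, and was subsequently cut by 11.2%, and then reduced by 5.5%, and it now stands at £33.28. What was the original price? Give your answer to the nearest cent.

£61.01

The overall multiplier applied was 0.65 × 0.888 × 0.945 = 0.545454.
So the original price was £33.28 ÷ 0.545454 ≈ £61.01.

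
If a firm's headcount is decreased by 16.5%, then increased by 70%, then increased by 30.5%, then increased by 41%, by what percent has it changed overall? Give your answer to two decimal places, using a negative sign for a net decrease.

161.20%

A 16.5% decrease multiplies by 0.835.
Then a 70% increase: 0.835 × 1.7 = 1.4195.
Then a 30.5% increase: 1.4195 × 1.305 = 1.8524475.
Then a 41% increase: 1.8524475 × 1.41 = 2.611950975.
Overall factor 2.611950975, i.e. 161.20%.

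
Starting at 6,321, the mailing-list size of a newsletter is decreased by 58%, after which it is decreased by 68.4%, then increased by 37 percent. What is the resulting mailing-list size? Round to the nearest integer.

Apply the 58% decrease: 6,321 × 0.42 = 2654.82.
68.4% decrease: 2654.82 × 0.316 = 838.92312.
37% increase: 838.92312 × 1.37 = 1149.3246744 ≈ 1,149.

1,149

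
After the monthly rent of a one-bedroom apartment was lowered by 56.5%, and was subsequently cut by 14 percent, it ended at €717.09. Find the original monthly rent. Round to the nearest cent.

€1916.84

Undoing the 14% decrease: €717.09 ÷ 0.86 ≈ €833.825581.
Undoing the 56.5% decrease: €833.825581 ÷ 0.435 ≈ €1916.84.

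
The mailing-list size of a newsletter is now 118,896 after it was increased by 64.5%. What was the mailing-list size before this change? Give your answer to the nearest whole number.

72,277

The overall multiplier applied was 1.645.
So the original mailing-list size was 118,896 ÷ 1.645 ≈ 72,277.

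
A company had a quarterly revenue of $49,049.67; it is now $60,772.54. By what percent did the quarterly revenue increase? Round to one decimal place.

23.9%

Change: $60,772.54 − $49,049.67 = $11,722.87.
Relative to the original: $11,722.87 ÷ $49,049.67 ≈ 23.9%.
So the quarterly revenue increased by 23.9%.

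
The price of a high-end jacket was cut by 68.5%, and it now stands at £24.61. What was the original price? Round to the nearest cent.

£78.13

The overall multiplier applied was 0.315.
So the original price was £24.61 ÷ 0.315 ≈ £78.13.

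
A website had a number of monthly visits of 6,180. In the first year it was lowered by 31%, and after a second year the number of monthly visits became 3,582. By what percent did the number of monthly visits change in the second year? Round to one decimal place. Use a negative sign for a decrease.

After the first year: 6,180 × 0.69 = 4264.2.
Second-year multiplier: 3,582 ÷ 4264.2 ≈ 0.84002.
That is a change of -16.0%.

-16.0%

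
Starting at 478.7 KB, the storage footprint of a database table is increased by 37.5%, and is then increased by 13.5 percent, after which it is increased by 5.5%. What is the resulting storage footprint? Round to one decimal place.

After the 37.5% increase: 478.7 × 1.375 = 658.2125.
13.5% increase: 658.2125 × 1.135 = 747.0711875.
Apply the 5.5% increase: 747.0711875 × 1.055 = 788.1601028125 ≈ 788.2.

788.2 KB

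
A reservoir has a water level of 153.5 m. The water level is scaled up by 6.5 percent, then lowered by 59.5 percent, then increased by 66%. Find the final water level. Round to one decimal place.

6.5% increase: 153.5 × 1.065 = 163.4775.
Apply the 59.5% decrease: 163.4775 × 0.405 = 66.2083875.
Apply the 66% increase: 66.2083875 × 1.66 = 109.90592325 ≈ 109.9.

109.9 m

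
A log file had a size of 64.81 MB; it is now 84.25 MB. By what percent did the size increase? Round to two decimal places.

30.00%

Change: 84.25 − 64.81 = 19.44.
Relative to the original: 19.44 ÷ 64.81 ≈ 30.00%.
So the size increased by 30.00%.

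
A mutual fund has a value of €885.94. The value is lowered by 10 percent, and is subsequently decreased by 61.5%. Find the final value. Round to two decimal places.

Apply the 10% decrease: €885.94 × 0.9 = €797.346.
61.5% decrease: €797.346 × 0.385 = €306.97821 ≈ €306.98.

€306.98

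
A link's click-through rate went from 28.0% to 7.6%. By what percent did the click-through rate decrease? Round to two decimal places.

The change is 7.6 − 28.0 = -20.4 percentage points.
Relative to the original 28.0%, that is -20.4 ÷ 28.0 ≈ -72.86%.
So the click-through rate fell by 72.86%.

72.86%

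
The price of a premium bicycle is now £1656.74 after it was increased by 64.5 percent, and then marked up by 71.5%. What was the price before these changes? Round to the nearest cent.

£587.25

Undoing the 71.5% increase: £1656.74 ÷ 1.715 ≈ £966.029155.
Undoing the 64.5% increase: £966.029155 ÷ 1.645 ≈ £587.25.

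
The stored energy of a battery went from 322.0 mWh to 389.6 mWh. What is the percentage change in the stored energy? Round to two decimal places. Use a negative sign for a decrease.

20.99%

Change: 389.6 − 322.0 = 67.6.
Relative to the original: 67.6 ÷ 322.0 ≈ 20.99%.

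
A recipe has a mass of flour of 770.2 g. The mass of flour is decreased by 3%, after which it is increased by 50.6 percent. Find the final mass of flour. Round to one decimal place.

After the 3% decrease: 770.2 × 0.97 = 747.094.
50.6% increase: 747.094 × 1.506 = 1125.123564 ≈ 1125.1.

1125.1 g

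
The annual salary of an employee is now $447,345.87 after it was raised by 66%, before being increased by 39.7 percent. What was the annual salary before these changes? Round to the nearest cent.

$192,902.98

Undoing the 39.7% increase: $447,345.87 ÷ 1.397 ≈ $320218.947745.
Undoing the 66% increase: $320218.947745 ÷ 1.66 ≈ $192,902.98.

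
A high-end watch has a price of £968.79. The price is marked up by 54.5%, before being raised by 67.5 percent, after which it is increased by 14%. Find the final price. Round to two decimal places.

Each change multiplies by a factor: 1.545 × 1.675 × 1.14 = 2.9501775.
£968.79 × 2.9501775 = £2858.102460225 ≈ £2858.10.

£2858.10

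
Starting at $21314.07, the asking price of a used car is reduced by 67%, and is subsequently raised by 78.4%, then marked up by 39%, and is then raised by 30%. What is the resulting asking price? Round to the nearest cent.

$22674.27

Each change multiplies by a factor: 0.33 × 1.784 × 1.39 × 1.3 = 1.06381704.
$21314.07 × 1.06381704 = $22674.2708577528 ≈ $22674.27.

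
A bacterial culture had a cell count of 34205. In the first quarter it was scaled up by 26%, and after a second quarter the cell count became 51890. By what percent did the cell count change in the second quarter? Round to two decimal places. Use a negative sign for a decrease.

20.40%

After the first quarter: 34205 × 1.26 = 43098.3.
Second-quarter multiplier: 51890 ÷ 43098.3 ≈ 1.203992.
That is a change of 20.40%.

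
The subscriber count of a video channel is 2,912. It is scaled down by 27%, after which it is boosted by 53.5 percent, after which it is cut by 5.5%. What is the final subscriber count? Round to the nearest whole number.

27% decrease: 2,912 × 0.73 = 2125.76.
After the 53.5% increase: 2125.76 × 1.535 = 3263.0416.
Apply the 5.5% decrease: 3263.0416 × 0.945 = 3083.574312 ≈ 3,084.

3,084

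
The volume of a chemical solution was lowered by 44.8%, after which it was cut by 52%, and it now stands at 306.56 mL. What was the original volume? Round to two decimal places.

1,157.00 mL

Undoing the 52% decrease: 306.56 ÷ 0.48 ≈ 638.666667.
Undoing the 44.8% decrease: 638.666667 ÷ 0.552 ≈ 1,157.00 mL.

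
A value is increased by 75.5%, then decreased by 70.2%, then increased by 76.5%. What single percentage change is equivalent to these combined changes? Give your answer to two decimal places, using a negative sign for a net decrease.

-7.69%

A 75.5% increase multiplies by 1.755.
Then a 70.2% decrease: 1.755 × 0.298 = 0.52299.
Then a 76.5% increase: 0.52299 × 1.765 = 0.92307735.
Overall factor 0.92307735, i.e. -7.69%.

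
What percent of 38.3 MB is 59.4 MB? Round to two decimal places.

59.4 MB ÷ 38.3 MB ≈ 155.09%.

155.09%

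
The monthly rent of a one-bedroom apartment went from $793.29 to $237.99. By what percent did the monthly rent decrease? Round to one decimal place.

Change: $237.99 − $793.29 = -$555.30.
Relative to the original: -$555.30 ÷ $793.29 ≈ -70.0%.
So the monthly rent decreased by 70.0%.

70.0%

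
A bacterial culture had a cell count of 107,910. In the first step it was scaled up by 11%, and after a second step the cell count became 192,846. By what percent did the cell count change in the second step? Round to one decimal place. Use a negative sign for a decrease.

After the first step: 107,910 × 1.11 = 119780.1.
Second-step multiplier: 192,846 ÷ 119780.1 ≈ 1.61.
That is a change of 61.0%.

61.0%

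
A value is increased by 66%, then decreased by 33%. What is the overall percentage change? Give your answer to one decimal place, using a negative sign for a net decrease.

11.2%

A 66% increase multiplies by 1.66.
Then a 33% decrease: 1.66 × 0.67 = 1.1122.
Overall factor 1.1122, i.e. 11.2%.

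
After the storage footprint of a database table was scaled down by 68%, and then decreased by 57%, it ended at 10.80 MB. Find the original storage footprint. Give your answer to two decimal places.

78.49 MB

Undoing the 57% decrease: 10.80 ÷ 0.43 ≈ 25.116279.
Undoing the 68% decrease: 25.116279 ÷ 0.32 ≈ 78.49 MB.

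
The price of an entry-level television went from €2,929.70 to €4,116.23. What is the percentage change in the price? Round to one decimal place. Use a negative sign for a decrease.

40.5%

Change: €4,116.23 − €2,929.70 = €1,186.53.
Relative to the original: €1,186.53 ÷ €2,929.70 ≈ 40.5%.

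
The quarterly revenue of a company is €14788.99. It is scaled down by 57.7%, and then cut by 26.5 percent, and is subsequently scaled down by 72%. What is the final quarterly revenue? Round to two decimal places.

Each change multiplies by a factor: 0.423 × 0.735 × 0.28 = 0.0870534.
€14788.99 × 0.0870534 = €1287.431862066 ≈ €1287.43.

€1287.43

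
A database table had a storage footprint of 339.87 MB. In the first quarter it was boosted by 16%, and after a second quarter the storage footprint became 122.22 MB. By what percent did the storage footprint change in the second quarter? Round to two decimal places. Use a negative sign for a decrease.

After the first quarter: 339.87 × 1.16 = 394.2492.
Second-quarter multiplier: 122.22 ÷ 394.2492 ≈ 0.310007.
That is a change of -69.00%.

-69.00%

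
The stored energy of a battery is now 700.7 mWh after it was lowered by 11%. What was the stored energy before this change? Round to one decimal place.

787.3 mWh

The overall multiplier applied was 0.89.
So the original stored energy was 700.7 ÷ 0.89 ≈ 787.3 mWh.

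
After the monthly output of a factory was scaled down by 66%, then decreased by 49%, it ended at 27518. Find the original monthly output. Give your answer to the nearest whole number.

The overall multiplier applied was 0.34 × 0.51 = 0.1734.
So the original monthly output was 27518 ÷ 0.1734 ≈ 158697.

158697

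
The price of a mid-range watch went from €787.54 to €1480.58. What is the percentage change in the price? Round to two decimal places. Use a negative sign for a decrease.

88.00%

Change: €1480.58 − €787.54 = €693.04.
Relative to the original: €693.04 ÷ €787.54 ≈ 88.00%.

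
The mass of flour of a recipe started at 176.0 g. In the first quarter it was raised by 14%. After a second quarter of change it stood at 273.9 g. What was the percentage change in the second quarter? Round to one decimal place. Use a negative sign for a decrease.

After the first quarter: 176.0 × 1.14 = 200.64.
Second-quarter multiplier: 273.9 ÷ 200.64 ≈ 1.36513.
That is a change of 36.5%.

36.5%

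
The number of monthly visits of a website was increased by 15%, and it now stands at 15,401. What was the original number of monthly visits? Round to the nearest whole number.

13,392

The overall multiplier applied was 1.15.
So the original number of monthly visits was 15,401 ÷ 1.15 ≈ 13,392.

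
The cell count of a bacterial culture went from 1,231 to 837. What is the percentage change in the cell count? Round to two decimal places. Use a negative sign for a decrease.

-32.01%

Change: 837 − 1,231 = -394.
Relative to the original: -394 ÷ 1,231 ≈ -32.01%.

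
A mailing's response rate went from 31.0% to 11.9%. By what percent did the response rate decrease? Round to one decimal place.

The change is 11.9 − 31.0 = -19.1 percentage points.
Relative to the original 31.0%, that is -19.1 ÷ 31.0 ≈ -61.6%.
So the response rate fell by 61.6%.

61.6%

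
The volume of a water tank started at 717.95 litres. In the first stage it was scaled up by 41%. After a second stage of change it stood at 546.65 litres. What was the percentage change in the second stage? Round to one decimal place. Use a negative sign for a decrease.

After the first stage: 717.95 × 1.41 = 1012.3095.
Second-stage multiplier: 546.65 ÷ 1012.3095 ≈ 0.54.
That is a change of -46.0%.

-46.0%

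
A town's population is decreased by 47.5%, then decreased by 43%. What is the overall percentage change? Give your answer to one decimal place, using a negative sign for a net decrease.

-70.1%

A 47.5% decrease multiplies by 0.525.
Then a 43% decrease: 0.525 × 0.57 = 0.29925.
Overall factor 0.29925, i.e. -70.1%.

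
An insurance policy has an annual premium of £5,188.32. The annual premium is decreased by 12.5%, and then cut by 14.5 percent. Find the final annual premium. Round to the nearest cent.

£3,881.51

12.5% decrease: £5,188.32 × 0.875 = £4539.78.
After the 14.5% decrease: £4539.78 × 0.855 = £3881.5119 ≈ £3,881.51.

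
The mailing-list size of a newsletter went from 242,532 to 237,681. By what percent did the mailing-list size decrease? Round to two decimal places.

2.00%

Change: 237,681 − 242,532 = -4,851.
Relative to the original: -4,851 ÷ 242,532 ≈ -2.00%.
So the mailing-list size decreased by 2.00%.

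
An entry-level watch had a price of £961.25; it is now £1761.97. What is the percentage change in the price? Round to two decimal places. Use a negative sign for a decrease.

83.30%

Change: £1761.97 − £961.25 = £800.72.
Relative to the original: £800.72 ÷ £961.25 ≈ 83.30%.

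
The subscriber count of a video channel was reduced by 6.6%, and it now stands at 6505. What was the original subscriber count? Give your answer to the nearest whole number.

The overall multiplier applied was 0.934.
So the original subscriber count was 6505 ÷ 0.934 ≈ 6965.

6965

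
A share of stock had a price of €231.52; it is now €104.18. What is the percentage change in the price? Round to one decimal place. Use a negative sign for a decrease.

-55.0%

Change: €104.18 − €231.52 = -€127.34.
Relative to the original: -€127.34 ÷ €231.52 ≈ -55.0%.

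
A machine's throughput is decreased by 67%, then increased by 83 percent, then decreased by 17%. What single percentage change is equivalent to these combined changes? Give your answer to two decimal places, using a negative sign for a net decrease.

A 67% decrease multiplies by 0.33.
Then an 83% increase: 0.33 × 1.83 = 0.6039.
Then a 17% decrease: 0.6039 × 0.83 = 0.501237.
Overall factor 0.501237, i.e. -49.88%.

-49.88%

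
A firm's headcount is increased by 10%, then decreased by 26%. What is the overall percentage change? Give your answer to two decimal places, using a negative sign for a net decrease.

The combined multiplier is 1.1 × 0.74 = 0.814.
That corresponds to a decrease of 18.60%.

-18.60%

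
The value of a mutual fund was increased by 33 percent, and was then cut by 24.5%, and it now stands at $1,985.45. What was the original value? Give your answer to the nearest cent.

$1,977.24

Undoing the 24.5% decrease: $1,985.45 ÷ 0.755 ≈ $2629.735099.
Undoing the 33% increase: $2629.735099 ÷ 1.33 ≈ $1,977.24.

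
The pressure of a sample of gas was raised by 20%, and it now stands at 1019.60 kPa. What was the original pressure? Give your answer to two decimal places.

849.67 kPa

The overall multiplier applied was 1.2.
So the original pressure was 1019.60 ÷ 1.2 ≈ 849.67 kPa.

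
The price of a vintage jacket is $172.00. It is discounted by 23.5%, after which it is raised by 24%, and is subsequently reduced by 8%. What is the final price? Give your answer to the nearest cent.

Each change multiplies by a factor: 0.765 × 1.24 × 0.92 = 0.872712.
$172.00 × 0.872712 = $150.106464 ≈ $150.11.

$150.11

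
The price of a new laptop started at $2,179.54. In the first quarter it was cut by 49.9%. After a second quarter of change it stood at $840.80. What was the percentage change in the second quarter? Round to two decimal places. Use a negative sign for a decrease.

After the first quarter: $2,179.54 × 0.501 = $1091.94954.
Second-quarter multiplier: $840.80 ÷ $1091.94954 ≈ 0.769999.
That is a change of -23.00%.

-23.00%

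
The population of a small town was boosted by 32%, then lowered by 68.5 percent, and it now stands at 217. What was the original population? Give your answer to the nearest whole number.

522

The overall multiplier applied was 1.32 × 0.315 = 0.4158.
So the original population was 217 ÷ 0.4158 ≈ 522.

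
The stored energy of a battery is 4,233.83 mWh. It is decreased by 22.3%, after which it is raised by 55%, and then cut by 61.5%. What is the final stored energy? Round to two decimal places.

Apply the 22.3% decrease: 4,233.83 × 0.777 = 3289.68591.
55% increase: 3289.68591 × 1.55 = 5099.0131605.
After the 61.5% decrease: 5099.0131605 × 0.385 = 1963.1200667925 ≈ 1,963.12.

1,963.12 mWh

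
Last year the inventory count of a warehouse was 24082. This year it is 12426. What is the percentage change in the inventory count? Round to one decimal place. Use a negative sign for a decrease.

-48.4%

Change: 12426 − 24082 = -11656.
Relative to the original: -11656 ÷ 24082 ≈ -48.4%.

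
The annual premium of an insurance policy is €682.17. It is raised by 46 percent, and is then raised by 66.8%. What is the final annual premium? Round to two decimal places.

After the 46% increase: €682.17 × 1.46 = €995.9682.
Apply the 66.8% increase: €995.9682 × 1.668 = €1661.2749576 ≈ €1661.27.

€1661.27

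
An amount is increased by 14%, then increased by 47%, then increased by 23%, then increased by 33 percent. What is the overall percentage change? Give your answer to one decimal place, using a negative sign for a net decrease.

174.1%

A 14% increase multiplies by 1.14.
Then a 47% increase: 1.14 × 1.47 = 1.6758.
Then a 23% increase: 1.6758 × 1.23 = 2.061234.
Then a 33% increase: 2.061234 × 1.33 = 2.74144122.
Overall factor 2.74144122, i.e. 174.1%.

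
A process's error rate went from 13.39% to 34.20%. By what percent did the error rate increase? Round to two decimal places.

155.41%

The change is 34.20 − 13.39 = 20.81 percentage points.
Relative to the original 13.39%, that is 20.81 ÷ 13.39 ≈ 155.41%.
So the error rate rose by 155.41%.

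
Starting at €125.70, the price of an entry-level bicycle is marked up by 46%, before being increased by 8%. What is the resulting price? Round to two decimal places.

After the 46% increase: €125.70 × 1.46 = €183.522.
8% increase: €183.522 × 1.08 = €198.20376 ≈ €198.20.

€198.20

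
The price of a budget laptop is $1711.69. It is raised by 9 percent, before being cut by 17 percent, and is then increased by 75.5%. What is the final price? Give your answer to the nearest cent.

$2717.73

Each change multiplies by a factor: 1.09 × 0.83 × 1.755 = 1.5877485.
$1711.69 × 1.5877485 = $2717.733229965 ≈ $2717.73.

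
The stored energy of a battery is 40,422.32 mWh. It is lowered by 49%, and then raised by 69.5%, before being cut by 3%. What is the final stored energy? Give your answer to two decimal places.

Apply the 49% decrease: 40,422.32 × 0.51 = 20615.3832.
69.5% increase: 20615.3832 × 1.695 = 34943.074524.
3% decrease: 34943.074524 × 0.97 = 33894.78228828 ≈ 33,894.78.

33,894.78 mWh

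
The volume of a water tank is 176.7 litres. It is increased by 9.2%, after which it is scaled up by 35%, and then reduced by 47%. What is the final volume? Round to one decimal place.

9.2% increase: 176.7 × 1.092 = 192.9564.
Apply the 35% increase: 192.9564 × 1.35 = 260.49114.
Apply the 47% decrease: 260.49114 × 0.53 = 138.0603042 ≈ 138.1.

138.1 litres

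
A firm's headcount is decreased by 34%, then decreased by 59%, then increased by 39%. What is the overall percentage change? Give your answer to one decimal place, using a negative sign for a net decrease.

A 34% decrease multiplies by 0.66.
Then a 59% decrease: 0.66 × 0.41 = 0.2706.
Then a 39% increase: 0.2706 × 1.39 = 0.376134.
Overall factor 0.376134, i.e. -62.4%.

-62.4%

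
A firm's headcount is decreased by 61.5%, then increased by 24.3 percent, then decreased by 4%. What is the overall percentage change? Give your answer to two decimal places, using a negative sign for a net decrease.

The combined multiplier is 0.385 × 1.243 × 0.96 = 0.4594128.
That corresponds to a decrease of 54.06%.

-54.06%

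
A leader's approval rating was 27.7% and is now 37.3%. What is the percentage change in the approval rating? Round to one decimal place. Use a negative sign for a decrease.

The change is 37.3 − 27.7 = 9.6 percentage points.
Relative to the original 27.7%, that is 9.6 ÷ 27.7 ≈ 34.7%.

34.7%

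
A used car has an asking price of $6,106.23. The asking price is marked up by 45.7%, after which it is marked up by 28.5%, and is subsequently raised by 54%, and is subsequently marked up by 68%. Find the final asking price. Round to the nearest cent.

$29,577.80

After the 45.7% increase: $6,106.23 × 1.457 = $8896.77711.
28.5% increase: $8896.77711 × 1.285 = $11432.35858635.
54% increase: $11432.35858635 × 1.54 = $17605.832222979.
Apply the 68% increase: $17605.832222979 × 1.68 = $29577.79813460472 ≈ $29,577.80.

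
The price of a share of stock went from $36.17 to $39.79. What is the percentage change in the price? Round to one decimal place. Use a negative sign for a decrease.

10.0%

Change: $39.79 − $36.17 = $3.62.
Relative to the original: $3.62 ÷ $36.17 ≈ 10.0%.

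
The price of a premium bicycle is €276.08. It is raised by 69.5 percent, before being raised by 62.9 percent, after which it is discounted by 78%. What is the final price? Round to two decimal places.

€167.71

Each change multiplies by a factor: 1.695 × 1.629 × 0.22 = 0.6074541.
€276.08 × 0.6074541 = €167.705927928 ≈ €167.71.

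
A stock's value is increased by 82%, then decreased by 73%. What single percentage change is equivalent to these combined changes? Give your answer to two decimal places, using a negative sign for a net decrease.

The combined multiplier is 1.82 × 0.27 = 0.4914.
That corresponds to a decrease of 50.86%.

-50.86%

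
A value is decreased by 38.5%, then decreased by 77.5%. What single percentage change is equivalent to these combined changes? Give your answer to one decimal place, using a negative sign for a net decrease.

-86.2%

The combined multiplier is 0.615 × 0.225 = 0.138375.
That corresponds to a decrease of 86.2%.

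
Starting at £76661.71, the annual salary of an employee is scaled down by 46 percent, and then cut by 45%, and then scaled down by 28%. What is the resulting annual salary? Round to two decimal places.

46% decrease: £76661.71 × 0.54 = £41397.3234.
Apply the 45% decrease: £41397.3234 × 0.55 = £22768.52787.
Apply the 28% decrease: £22768.52787 × 0.72 = £16393.3400664 ≈ £16393.34.

£16393.34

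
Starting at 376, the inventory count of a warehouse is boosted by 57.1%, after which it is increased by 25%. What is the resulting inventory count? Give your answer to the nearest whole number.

Each change multiplies by a factor: 1.571 × 1.25 = 1.96375.
376 × 1.96375 = 738.37 ≈ 738.

738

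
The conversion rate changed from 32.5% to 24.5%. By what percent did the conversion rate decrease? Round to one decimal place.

24.6%

The change is 24.5 − 32.5 = -8.0 percentage points.
Relative to the original 32.5%, that is -8.0 ÷ 32.5 ≈ -24.6%.
So the conversion rate fell by 24.6%.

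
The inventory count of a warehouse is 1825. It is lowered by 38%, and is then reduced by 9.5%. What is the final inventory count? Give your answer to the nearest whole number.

38% decrease: 1825 × 0.62 = 1131.5.
After the 9.5% decrease: 1131.5 × 0.905 = 1024.0075 ≈ 1024.

1024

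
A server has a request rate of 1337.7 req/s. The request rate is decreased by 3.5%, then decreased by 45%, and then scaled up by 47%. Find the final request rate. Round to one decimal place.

1043.7 req/s

3.5% decrease: 1337.7 × 0.965 = 1290.8805.
After the 45% decrease: 1290.8805 × 0.55 = 709.984275.
After the 47% increase: 709.984275 × 1.47 = 1043.67688425 ≈ 1043.7.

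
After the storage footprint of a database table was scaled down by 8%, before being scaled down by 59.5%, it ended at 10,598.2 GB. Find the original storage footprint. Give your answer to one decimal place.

28,443.9 GB

Undoing the 59.5% decrease: 10,598.2 ÷ 0.405 ≈ 26168.395062.
Undoing the 8% decrease: 26168.395062 ÷ 0.92 ≈ 28,443.9 GB.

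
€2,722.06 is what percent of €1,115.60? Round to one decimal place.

244.0%

€2,722.06 ÷ €1,115.60 ≈ 244.0%.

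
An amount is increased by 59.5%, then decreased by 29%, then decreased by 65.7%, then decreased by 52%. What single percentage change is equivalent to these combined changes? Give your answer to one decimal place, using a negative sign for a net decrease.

-81.4%

The combined multiplier is 1.595 × 0.71 × 0.343 × 0.48 = 0.186446568.
That corresponds to a decrease of 81.4%.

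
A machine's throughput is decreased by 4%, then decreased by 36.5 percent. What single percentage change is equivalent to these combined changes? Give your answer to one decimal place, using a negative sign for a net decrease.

A 4% decrease multiplies by 0.96.
Then a 36.5% decrease: 0.96 × 0.635 = 0.6096.
Overall factor 0.6096, i.e. -39.0%.

-39.0%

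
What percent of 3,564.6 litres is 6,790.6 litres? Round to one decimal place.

6,790.6 litres ÷ 3,564.6 litres ≈ 190.5%.

190.5%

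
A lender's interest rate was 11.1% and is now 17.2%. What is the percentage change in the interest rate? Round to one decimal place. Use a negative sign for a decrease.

The change is 17.2 − 11.1 = 6.1 percentage points.
Relative to the original 11.1%, that is 6.1 ÷ 11.1 ≈ 55.0%.

55.0%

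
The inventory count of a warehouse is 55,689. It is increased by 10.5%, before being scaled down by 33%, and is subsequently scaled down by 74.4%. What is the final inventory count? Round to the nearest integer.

10.5% increase: 55,689 × 1.105 = 61536.345.
After the 33% decrease: 61536.345 × 0.67 = 41229.35115.
Apply the 74.4% decrease: 41229.35115 × 0.256 = 10554.7138944 ≈ 10,555.

10,555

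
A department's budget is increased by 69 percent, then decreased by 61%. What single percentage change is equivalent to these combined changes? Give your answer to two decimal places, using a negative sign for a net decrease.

The combined multiplier is 1.69 × 0.39 = 0.6591.
That corresponds to a decrease of 34.09%.

-34.09%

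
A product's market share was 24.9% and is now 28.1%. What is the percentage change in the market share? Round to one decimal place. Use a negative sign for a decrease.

12.9%

The change is 28.1 − 24.9 = 3.2 percentage points.
Relative to the original 24.9%, that is 3.2 ÷ 24.9 ≈ 12.9%.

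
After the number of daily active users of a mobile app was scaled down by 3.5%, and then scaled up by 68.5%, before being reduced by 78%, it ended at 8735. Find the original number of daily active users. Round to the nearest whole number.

The overall multiplier applied was 0.965 × 1.685 × 0.22 = 0.3577255.
So the original number of daily active users was 8735 ÷ 0.3577255 ≈ 24418.

24418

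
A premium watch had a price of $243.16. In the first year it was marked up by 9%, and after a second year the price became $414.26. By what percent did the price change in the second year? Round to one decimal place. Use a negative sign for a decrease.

56.3%

After the first year: $243.16 × 1.09 = $265.0444.
Second-year multiplier: $414.26 ÷ $265.0444 ≈ 1.56298.
That is a change of 56.3%.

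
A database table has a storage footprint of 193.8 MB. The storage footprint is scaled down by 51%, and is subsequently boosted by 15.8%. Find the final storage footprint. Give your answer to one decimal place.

Each change multiplies by a factor: 0.49 × 1.158 = 0.56742.
193.8 × 0.56742 = 109.965996 ≈ 110.0.

110.0 MB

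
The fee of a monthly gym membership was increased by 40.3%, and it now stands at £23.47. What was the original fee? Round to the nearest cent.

£16.73

The overall multiplier applied was 1.403.
So the original fee was £23.47 ÷ 1.403 ≈ £16.73.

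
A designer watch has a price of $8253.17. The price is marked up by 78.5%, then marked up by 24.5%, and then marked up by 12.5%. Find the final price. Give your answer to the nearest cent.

$20633.88

Each change multiplies by a factor: 1.785 × 1.245 × 1.125 = 2.500115625.
$8253.17 × 2.500115625 = $20633.87927278125 ≈ $20633.88.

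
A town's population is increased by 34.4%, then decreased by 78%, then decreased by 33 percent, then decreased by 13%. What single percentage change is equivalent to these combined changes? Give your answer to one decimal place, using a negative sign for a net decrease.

A 34.4% increase multiplies by 1.344.
Then a 78% decrease: 1.344 × 0.22 = 0.29568.
Then a 33% decrease: 0.29568 × 0.67 = 0.1981056.
Then a 13% decrease: 0.1981056 × 0.87 = 0.172351872.
Overall factor 0.172351872, i.e. -82.8%.

-82.8%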